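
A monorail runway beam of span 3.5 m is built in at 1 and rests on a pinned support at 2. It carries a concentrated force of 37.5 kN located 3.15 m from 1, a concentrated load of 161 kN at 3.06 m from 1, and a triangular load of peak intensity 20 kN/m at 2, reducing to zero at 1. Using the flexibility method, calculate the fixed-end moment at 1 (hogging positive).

M_1 = 55.65 kN·m

Remove the prop at 2; the released (primary) structure is a cantilever built in at 1.
Free-end deflection of the primary structure under the applied loading (downward +):
  point load 37.5 at a = 3.15: Pa²(3L − a)/(6EI) = 455.8/EI
  point load 161 at a = 3.06: Pa²(3L − a)/(6EI) = 1869/EI
  triangular load, peak 20 at the free end: 11w₀L⁴/(120EI) = 275.1/EI
  δ_0 = 2600/EI
Tip deflection under a unit load at 2: L³/(3EI) = 14.29/EI.
The prop prevents deflection at 2: R_2 = δ_0/δ_{22} = 2600/14.29 = 181.9 kN.
Moment equilibrium about 1: M_1 = Σ(load moments about 1) − R_2·L = 692.5 − 181.9×3.5 = 55.65 kN·m.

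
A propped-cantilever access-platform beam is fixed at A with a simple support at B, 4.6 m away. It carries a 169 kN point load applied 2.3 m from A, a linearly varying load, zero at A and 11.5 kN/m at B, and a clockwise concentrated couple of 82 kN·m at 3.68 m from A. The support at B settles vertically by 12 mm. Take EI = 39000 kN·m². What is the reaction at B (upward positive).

R_B = 78.61 kN

Choose R_B as the redundant. The primary structure is the cantilever fixed at A.
Free-end deflection of the primary structure under the applied loading (downward +):
  point load 169 at a = 2.3: Pa²(3L − a)/(6EI) = 1714/EI
  triangular load, peak 11.5 at the free end: 11w₀L⁴/(120EI) = 472/EI
  clockwise couple 82 at a = 3.68: M₀a(2L − a)/(2EI) = 832.9/EI
  δ_0 = 3018/EI
Tip deflection under a unit load at B: L³/(3EI) = 32.45/EI.
With EI = 39000 kN·m²: δ_0 = 0.077394 m and δ_{BB} = 0.000832 m/kN.
Compatibility — the beam at B must follow the support down by 0.012 m: δ_0 − R_B·δ_{BB} = 0.012, so R_B = (0.077394 − 0.012)/0.000832 = 78.61 kN.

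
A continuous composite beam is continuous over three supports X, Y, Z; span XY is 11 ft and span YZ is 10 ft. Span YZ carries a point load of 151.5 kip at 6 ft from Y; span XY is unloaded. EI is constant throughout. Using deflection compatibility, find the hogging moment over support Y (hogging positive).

M_Y = 121.2 kip·ft

Insert a hinge at Y; M_Y is the redundant, and each span becomes simply supported.
Discontinuity in slope at Y on the released structure — sum the simple-span end rotations:
  span YZ: point load 151.5 at a = 6: Pab(L + b)/(6LEI) = 848.4/EI
  relative rotation θ_0 = (0 + 848.4)/EI = 848.4/EI
A unit hogging moment at Y produces rotation L₁/(3EI) + L₂/(3EI) = 7/EI.
Slope continuity at Y: θ_0 = M_Y·7/EI, so M_Y = 848.4/7 = 121.2 kip·ft (hogging).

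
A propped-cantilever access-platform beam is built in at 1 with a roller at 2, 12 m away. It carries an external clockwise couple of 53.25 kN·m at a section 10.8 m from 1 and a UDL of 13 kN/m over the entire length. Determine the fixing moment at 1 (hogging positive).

M_1 = 208.2 kN·m

Take the reaction at 2 as the redundant and release it; the primary structure is a cantilever fixed at 1.
Free-end deflection of the primary structure under the applied loading (downward +):
  clockwise couple 53.25 at a = 10.8: M₀a(2L − a)/(2EI) = 3796/EI
  UDL 13: wL⁴/(8EI) = 33696/EI
  δ_0 = 37492/EI
Tip deflection under a unit load at 2: L³/(3EI) = 576/EI.
The prop prevents deflection at 2: R_2 = δ_0/δ_{22} = 37492/576 = 65.09 kN.
Moment equilibrium about 1: M_1 = Σ(load moments about 1) − R_2·L = 989.2 − 65.09×12 = 208.2 kN·m.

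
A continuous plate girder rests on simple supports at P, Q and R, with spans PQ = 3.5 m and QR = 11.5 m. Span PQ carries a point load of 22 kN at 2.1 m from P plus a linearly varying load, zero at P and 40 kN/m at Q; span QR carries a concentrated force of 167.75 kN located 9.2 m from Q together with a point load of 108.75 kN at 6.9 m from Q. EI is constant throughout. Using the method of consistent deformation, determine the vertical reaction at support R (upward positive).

Take M_Q as the redundant. Released structure: two simple spans PQ and QR with a hinge at Q.
End slopes at the hinge Q, treating each span as simply supported:
  span PQ: point load 22 at a = 2.1: Pab(L + a)/(6LEI) = 17.25/EI
  span PQ: triangular load, peak 40: w₀L³/(45EI) = 38.11/EI
  span QR: point load 167.75 at a = 9.2: Pab(L + b)/(6LEI) = 709.9/EI
  span QR: point load 108.75 at a = 6.9: Pab(L + b)/(6LEI) = 805.4/EI
  relative rotation θ_0 = (55.36 + 1515)/EI = 1571/EI
A unit hogging moment at Q produces rotation L₁/(3EI) + L₂/(3EI) = 5/EI.
Compatibility: M_Q·(L₁+L₂)/(3EI) = θ_0, giving M_Q = 314.1 kN·m (hogging).
Span QR, ΣM about R: R_Q^{QR}·11.5 = 886.1 + 314.1, so R_Q^{QR} = 104.4 kN and R_R = 276.5 − 104.4 = 172.1 kN.

R_R = 172.1 kN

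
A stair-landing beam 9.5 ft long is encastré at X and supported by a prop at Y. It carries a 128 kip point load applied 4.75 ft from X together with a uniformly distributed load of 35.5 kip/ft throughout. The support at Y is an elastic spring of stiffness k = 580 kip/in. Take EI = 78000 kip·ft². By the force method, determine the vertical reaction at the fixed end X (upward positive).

R_X = 305.1 kip

Choose R_Y as the redundant. The primary structure is the cantilever fixed at X.
Free-end deflection of the primary structure under the applied loading (downward +):
  point load 128 at a = 4.75: Pa²(3L − a)/(6EI) = 11432/EI
  UDL 35.5: wL⁴/(8EI) = 36144/EI
  δ_0 = 47575/EI
Tip deflection under a unit load at Y: L³/(3EI) = 285.8/EI.
With EI = 78000 kip·ft²: δ_0 = 0.60994 ft and δ_{YY} = 0.003664 ft/kip.
Compatibility — the spring shortens by R_Y/k under the reaction it provides: δ_0 − R_Y·δ_{YY} = R_Y/k. With 1/k = 1/(580×12) ft/kip = 0.000144 ft/kip, R_Y = δ_0 / (δ_{YY} + 1/k) = 0.60994 / (0.003664 + 0.000144) = 160.2 kip.
Vertical equilibrium: R_X = ΣP − R_Y = 465.2 − 160.2 = 305.1 kip.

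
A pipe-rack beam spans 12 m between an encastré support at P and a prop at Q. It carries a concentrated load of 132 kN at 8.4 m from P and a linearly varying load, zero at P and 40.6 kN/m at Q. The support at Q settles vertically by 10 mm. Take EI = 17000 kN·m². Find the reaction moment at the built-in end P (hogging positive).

Release the roller at Q. Primary structure: cantilever fixed at P.
Downward deflection at the released point Q due to the loads:
  point load 132 at a = 8.4: Pa²(3L − a)/(6EI) = 42844/EI
  triangular load, peak 40.6 at the free end: 11w₀L⁴/(120EI) = 77172/EI
  δ_0 = 120017/EI
Flexibility coefficient — unit upward force at Q: δ_{QQ} = L³/(3EI) = 576/EI.
With EI = 17000 kN·m²: δ_0 = 7.0598 m and δ_{QQ} = 0.033882 m/kN.
Compatibility — the beam at Q must follow the support down by 0.01 m: δ_0 − R_Q·δ_{QQ} = 0.01, so R_Q = (7.0598 − 0.01)/0.033882 = 208.1 kN.
Moment equilibrium about P: M_P = Σ(load moments about P) − R_Q·L = 3058 − 208.1×12 = 560.8 kN·m.

M_P = 560.8 kN·m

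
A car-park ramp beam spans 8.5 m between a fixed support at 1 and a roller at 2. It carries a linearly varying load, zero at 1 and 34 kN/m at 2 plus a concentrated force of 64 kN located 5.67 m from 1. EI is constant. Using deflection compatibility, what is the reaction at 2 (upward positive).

Remove the prop at 2; the released (primary) structure is a cantilever built in at 1.
Deflection at 2 on the released cantilever, summing each load's contribution:
  triangular load, peak 34 at the free end: 11w₀L⁴/(120EI) = 16269/EI
  point load 64 at a = 5.67: Pa²(3L − a)/(6EI) = 6800/EI
  δ_0 = 23069/EI
Tip deflection under a unit load at 2: L³/(3EI) = 204.7/EI.
Compatibility at 2: δ_0 − R_2·δ_{22} = 0, so R_2 = 23069/204.7 = 112.7 kN.

R_2 = 112.7 kN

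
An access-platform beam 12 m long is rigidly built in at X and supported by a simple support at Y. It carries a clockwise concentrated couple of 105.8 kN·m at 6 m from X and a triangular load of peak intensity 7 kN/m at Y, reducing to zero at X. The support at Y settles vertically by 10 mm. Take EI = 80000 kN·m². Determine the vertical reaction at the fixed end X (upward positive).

Choose R_Y as the redundant. The primary structure is the cantilever fixed at X.
Primary-structure tip deflection at Y by superposition:
  clockwise couple 105.8 at a = 6: M₀a(2L − a)/(2EI) = 5713/EI
  triangular load, peak 7 at the free end: 11w₀L⁴/(120EI) = 13306/EI
  δ_0 = 19019/EI
Tip deflection under a unit load at Y: L³/(3EI) = 576/EI.
With EI = 80000 kN·m²: δ_0 = 0.23774 m and δ_{YY} = 0.0072 m/kN.
Compatibility — the beam at Y must follow the support down by 0.01 m: δ_0 − R_Y·δ_{YY} = 0.01, so R_Y = (0.23774 − 0.01)/0.0072 = 31.63 kN.
Vertical equilibrium: R_X = ΣP − R_Y = 42 − 31.63 = 10.37 kN.

R_X = 10.37 kN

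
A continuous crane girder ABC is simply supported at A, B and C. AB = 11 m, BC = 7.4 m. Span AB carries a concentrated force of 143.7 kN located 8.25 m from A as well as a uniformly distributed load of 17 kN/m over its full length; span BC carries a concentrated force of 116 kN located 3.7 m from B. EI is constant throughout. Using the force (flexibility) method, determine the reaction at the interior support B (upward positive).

Release continuity at B by inserting a hinge; the redundant is the internal moment M_B. The primary structure is two simply-supported spans AB and BC.
Rotations at B on the released spans (each span's end-slope, ×1/EI):
  span AB: point load 143.7 at a = 8.25: Pab(L + a)/(6LEI) = 950.9/EI
  span AB: UDL 17: wL³/(24EI) = 942.8/EI
  span BC: point load 116 at a = 3.7: Pab(L + b)/(6LEI) = 397/EI
  relative rotation θ_0 = (1894 + 397)/EI = 2291/EI
A unit hogging moment at B produces rotation L₁/(3EI) + L₂/(3EI) = 6.133/EI.
Slope continuity at B: θ_0 = M_B·6.133/EI, so M_B = 2291/6.133 = 373.5 kN·m (hogging).
Span AB, ΣM about A with M_B applied at B: R_B^{AB}·11 = 2214 + 373.5, so R_B^{AB} = 235.2 kN and R_A = 330.7 − 235.2 = 95.47 kN.
Span BC, ΣM about C: R_B^{BC}·7.4 = 429.2 + 373.5, so R_B^{BC} = 108.5 kN and R_C = 116 − 108.5 = 7.529 kN.
R_B = 235.2 + 108.5 = 343.7 kN.

R_B = 343.7 kN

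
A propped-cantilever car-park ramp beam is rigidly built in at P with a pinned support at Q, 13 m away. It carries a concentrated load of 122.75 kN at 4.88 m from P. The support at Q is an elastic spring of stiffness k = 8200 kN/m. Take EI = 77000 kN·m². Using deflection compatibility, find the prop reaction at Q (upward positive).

R_Q = 22.41 kN

Remove the prop at Q; the released (primary) structure is a cantilever built in at P.
Deflection at Q on the released cantilever, summing each load's contribution:
  point load 122.75 at a = 4.88: Pa²(3L − a)/(6EI) = 16623/EI
Flexibility coefficient — unit upward force at Q: δ_{QQ} = L³/(3EI) = 732.3/EI.
With EI = 77000 kN·m²: δ_0 = 0.21589 m and δ_{QQ} = 0.009511 m/kN.
Compatibility — the spring shortens by R_Q/k under the reaction it provides: δ_0 − R_Q·δ_{QQ} = R_Q/k. With 1/k = 0.000122 m/kN, R_Q = δ_0 / (δ_{QQ} + 1/k) = 0.21589 / (0.009511 + 0.000122) = 22.41 kN.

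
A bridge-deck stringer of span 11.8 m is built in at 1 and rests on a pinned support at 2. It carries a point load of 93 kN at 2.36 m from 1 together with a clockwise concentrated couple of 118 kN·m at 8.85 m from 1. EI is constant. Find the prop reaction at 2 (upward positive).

Release the roller at 2. Primary structure: cantilever fixed at 1.
Free-end deflection of the primary structure under the applied loading (downward +):
  point load 93 at a = 2.36: Pa²(3L − a)/(6EI) = 2852/EI
  clockwise couple 118 at a = 8.85: M₀a(2L − a)/(2EI) = 7702/EI
  δ_0 = 10554/EI
Tip deflection under a unit load at 2: L³/(3EI) = 547.7/EI.
Compatibility at 2: δ_0 − R_2·δ_{22} = 0, so R_2 = 10554/547.7 = 19.27 kN.

R_2 = 19.27 kN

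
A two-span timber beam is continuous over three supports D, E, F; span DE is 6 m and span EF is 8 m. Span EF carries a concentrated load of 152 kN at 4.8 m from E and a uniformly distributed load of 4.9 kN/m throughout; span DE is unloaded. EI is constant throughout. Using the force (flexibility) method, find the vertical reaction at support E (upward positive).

R_E = 121 kN

Take M_E as the redundant. Released structure: two simple spans DE and EF with a hinge at E.
Discontinuity in slope at E on the released structure — sum the simple-span end rotations:
  span EF: point load 152 at a = 4.8: Pab(L + b)/(6LEI) = 544.8/EI
  span EF: UDL 4.9: wL³/(24EI) = 104.5/EI
  relative rotation θ_0 = (0 + 649.3)/EI = 649.3/EI
A unit hogging moment at E produces rotation L₁/(3EI) + L₂/(3EI) = 4.667/EI.
Compatibility: M_E·(L₁+L₂)/(3EI) = θ_0, giving M_E = 139.1 kN·m (hogging).
Span DE, ΣM about D with M_E applied at E: R_E^{DE}·6 = 0 + 139.1, so R_E^{DE} = 23.19 kN and R_D = 0 − 23.19 = -23.19 kN.
Span EF, ΣM about F: R_E^{EF}·8 = 643.2 + 139.1, so R_E^{EF} = 97.79 kN and R_F = 191.2 − 97.79 = 93.41 kN.
R_E = 23.19 + 97.79 = 121 kN.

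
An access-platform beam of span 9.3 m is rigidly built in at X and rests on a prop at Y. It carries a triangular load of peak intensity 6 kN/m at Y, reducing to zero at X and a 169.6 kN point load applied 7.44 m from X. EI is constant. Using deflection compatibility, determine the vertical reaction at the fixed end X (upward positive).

R_X = 62.76 kN

Take the reaction at Y as the redundant and release it; the primary structure is a cantilever fixed at X.
Downward deflection at the released point Y due to the loads:
  triangular load, peak 6 at the free end: 11w₀L⁴/(120EI) = 4114/EI
  point load 169.6 at a = 7.44: Pa²(3L − a)/(6EI) = 32013/EI
  δ_0 = 36127/EI
Tip deflection under a unit load at Y: L³/(3EI) = 268.1/EI.
The prop prevents deflection at Y: R_Y = δ_0/δ_{YY} = 36127/268.1 = 134.7 kN.
Vertical equilibrium: R_X = ΣP − R_Y = 197.5 − 134.7 = 62.76 kN.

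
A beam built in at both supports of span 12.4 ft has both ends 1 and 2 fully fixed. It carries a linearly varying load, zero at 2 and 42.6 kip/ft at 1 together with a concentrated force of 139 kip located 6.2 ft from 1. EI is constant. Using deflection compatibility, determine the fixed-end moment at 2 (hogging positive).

Release both end moments; the primary structure is a simply-supported span 12 with redundants M_1 and M_2.
Simple-span end rotations at 1 and 2 under the given loads:
  at 1: triangular load, peak 42.6: w₀L³/(45EI) = 1805/EI
  at 2: triangular load, peak 42.6: 7w₀L³/(360EI) = 1579/EI
  at 1: point load 139 at a = 6.2: Pab(L + b)/(6LEI) = 1336/EI
  at 2: point load 139 at a = 6.2: Pab(L + a)/(6LEI) = 1336/EI
  θ_10 = 3141/EI,  θ_20 = 2915/EI
Flexibility coefficients: a unit moment at one end gives L/(3EI) there and L/(6EI) at the far end, so f₁₁ = f₂₂ = 4.133/EI and f₁₂ = f₂₁ = 2.067/EI.
Compatibility — zero rotation at each built-in end:
  4.133 M_1 + 2.067 M_2 = 3141
  2.067 M_1 + 4.133 M_2 = 2915
Solving the pair gives M_1 = 543 kip·ft and M_2 = 433.8 kip·ft (hogging).

M_2 = 433.8 kip·ft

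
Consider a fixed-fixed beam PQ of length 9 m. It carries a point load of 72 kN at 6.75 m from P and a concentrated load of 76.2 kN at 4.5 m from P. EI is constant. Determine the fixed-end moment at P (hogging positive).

Release both end moments; the primary structure is a simply-supported span PQ with redundants M_P and M_Q.
On the primary (simply-supported) span, the end slopes from the loading are:
  at P: point load 72 at a = 6.75: Pab(L + b)/(6LEI) = 227.8/EI
  at Q: point load 72 at a = 6.75: Pab(L + a)/(6LEI) = 318.9/EI
  at P: point load 76.2 at a = 4.5: Pab(L + b)/(6LEI) = 385.8/EI
  at Q: point load 76.2 at a = 4.5: Pab(L + a)/(6LEI) = 385.8/EI
  θ_P0 = 613.6/EI,  θ_Q0 = 704.7/EI
Flexibility coefficients: a unit moment at one end gives L/(3EI) there and L/(6EI) at the far end, so f₁₁ = f₂₂ = 3/EI and f₁₂ = f₂₁ = 1.5/EI.
Compatibility — zero rotation at each built-in end:
  3 M_P + 1.5 M_Q = 613.6
  1.5 M_P + 3 M_Q = 704.7
Solving the pair gives M_P = 116.1 kN·m and M_Q = 176.8 kN·m (hogging).

M_P = 116.1 kN·m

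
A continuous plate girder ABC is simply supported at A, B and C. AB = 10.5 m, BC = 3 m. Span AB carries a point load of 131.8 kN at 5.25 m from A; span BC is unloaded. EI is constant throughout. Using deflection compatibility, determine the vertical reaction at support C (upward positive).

R_C = -67.27 kN

Take M_B as the redundant. Released structure: two simple spans AB and BC with a hinge at B.
Rotations at B on the released spans (each span's end-slope, ×1/EI):
  span AB: point load 131.8 at a = 5.25: Pab(L + a)/(6LEI) = 908.2/EI
  relative rotation θ_0 = (908.2 + 0)/EI = 908.2/EI
A unit hogging moment at B produces rotation L₁/(3EI) + L₂/(3EI) = 4.5/EI.
Compatibility: M_B·(L₁+L₂)/(3EI) = θ_0, giving M_B = 201.8 kN·m (hogging).
Span BC, ΣM about C: R_B^{BC}·3 = 0 + 201.8, so R_B^{BC} = 67.27 kN and R_C = 0 − 67.27 = -67.27 kN.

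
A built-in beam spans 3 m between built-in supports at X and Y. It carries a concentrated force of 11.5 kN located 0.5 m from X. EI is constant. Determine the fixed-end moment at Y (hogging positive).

M_Y = 0.7986 kN·m

Take the two fixed-end moments M_X, M_Y as redundants; the released structure is the simple span XY.
End rotations of the released simple span under the applied load (×1/EI):
  at X: point load 11.5 at a = 0.5: Pab(L + b)/(6LEI) = 4.392/EI
  at Y: point load 11.5 at a = 0.5: Pab(L + a)/(6LEI) = 2.795/EI
  θ_X0 = 4.392/EI,  θ_Y0 = 2.795/EI
Flexibility coefficients: a unit moment at one end gives L/(3EI) there and L/(6EI) at the far end, so f₁₁ = f₂₂ = 1/EI and f₁₂ = f₂₁ = 0.5/EI.
Compatibility — zero rotation at each built-in end:
  1 M_X + 0.5 M_Y = 4.392
  0.5 M_X + 1 M_Y = 2.795
Solving the pair gives M_X = 3.993 kN·m and M_Y = 0.7986 kN·m (hogging).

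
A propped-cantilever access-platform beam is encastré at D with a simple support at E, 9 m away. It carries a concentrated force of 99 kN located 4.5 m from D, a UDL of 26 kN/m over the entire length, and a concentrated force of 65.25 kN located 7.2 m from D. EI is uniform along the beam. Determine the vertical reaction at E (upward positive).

Remove the prop at E; the released (primary) structure is a cantilever built in at D.
Downward deflection at the released point E due to the loads:
  point load 99 at a = 4.5: Pa²(3L − a)/(6EI) = 7518/EI
  UDL 26: wL⁴/(8EI) = 21323/EI
  point load 65.25 at a = 7.2: Pa²(3L − a)/(6EI) = 11162/EI
  δ_0 = 40004/EI
Flexibility coefficient — unit upward force at E: δ_{EE} = L³/(3EI) = 243/EI.
Compatibility at E: δ_0 − R_E·δ_{EE} = 0, so R_E = 40004/243 = 164.6 kN.

R_E = 164.6 kN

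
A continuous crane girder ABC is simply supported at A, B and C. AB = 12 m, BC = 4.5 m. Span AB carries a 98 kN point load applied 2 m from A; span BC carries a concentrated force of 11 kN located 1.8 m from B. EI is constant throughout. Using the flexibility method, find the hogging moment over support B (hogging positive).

Release continuity at B by inserting a hinge; the redundant is the internal moment M_B. The primary structure is two simply-supported spans AB and BC.
Rotations at B on the released spans (each span's end-slope, ×1/EI):
  span AB: point load 98 at a = 2: Pab(L + a)/(6LEI) = 381.1/EI
  span BC: point load 11 at a = 1.8: Pab(L + b)/(6LEI) = 14.26/EI
  relative rotation θ_0 = (381.1 + 14.26)/EI = 395.4/EI
A unit hogging moment at B produces rotation L₁/(3EI) + L₂/(3EI) = 5.5/EI.
Compatibility: M_B·(L₁+L₂)/(3EI) = θ_0, giving M_B = 71.88 kN·m (hogging).

M_B = 71.88 kN·m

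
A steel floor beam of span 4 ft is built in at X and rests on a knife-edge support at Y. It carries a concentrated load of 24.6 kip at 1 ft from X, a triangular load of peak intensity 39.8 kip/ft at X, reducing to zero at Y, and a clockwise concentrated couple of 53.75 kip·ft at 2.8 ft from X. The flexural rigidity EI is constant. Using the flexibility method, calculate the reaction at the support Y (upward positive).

Take the reaction at Y as the redundant and release it; the primary structure is a cantilever fixed at X.
Deflection at Y on the released cantilever, summing each load's contribution:
  point load 24.6 at a = 1: Pa²(3L − a)/(6EI) = 45.1/EI
  triangular load, peak 39.8 at the fixed end: w₀L⁴/(30EI) = 339.6/EI
  clockwise couple 53.75 at a = 2.8: M₀a(2L − a)/(2EI) = 391.3/EI
  δ_0 = 776/EI
Tip deflection under a unit load at Y: L³/(3EI) = 21.33/EI.
The prop prevents deflection at Y: R_Y = δ_0/δ_{YY} = 776/21.33 = 36.38 kip.

R_Y = 36.38 kip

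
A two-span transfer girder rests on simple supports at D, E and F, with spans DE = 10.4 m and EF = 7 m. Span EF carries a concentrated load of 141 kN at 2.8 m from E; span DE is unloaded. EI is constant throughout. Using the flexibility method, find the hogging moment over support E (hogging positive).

M_E = 76.24 kN·m

Take M_E as the redundant. Released structure: two simple spans DE and EF with a hinge at E.
Discontinuity in slope at E on the released structure — sum the simple-span end rotations:
  span EF: point load 141 at a = 2.8: Pab(L + b)/(6LEI) = 442.2/EI
  relative rotation θ_0 = (0 + 442.2)/EI = 442.2/EI
A unit hogging moment at E produces rotation L₁/(3EI) + L₂/(3EI) = 5.8/EI.
Compatibility: M_E·(L₁+L₂)/(3EI) = θ_0, giving M_E = 76.24 kN·m (hogging).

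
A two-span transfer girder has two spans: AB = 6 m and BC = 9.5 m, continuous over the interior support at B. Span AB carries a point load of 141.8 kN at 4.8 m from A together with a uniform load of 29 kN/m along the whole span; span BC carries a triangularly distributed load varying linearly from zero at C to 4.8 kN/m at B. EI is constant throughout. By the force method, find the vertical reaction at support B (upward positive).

R_B = 247.1 kN

Take M_B as the redundant. Released structure: two simple spans AB and BC with a hinge at B.
Rotations at B on the released spans (each span's end-slope, ×1/EI):
  span AB: point load 141.8 at a = 4.8: Pab(L + a)/(6LEI) = 245/EI
  span AB: UDL 29: wL³/(24EI) = 261/EI
  span BC: triangular load, peak 4.8: w₀L³/(45EI) = 91.45/EI
  relative rotation θ_0 = (506 + 91.45)/EI = 597.5/EI
A unit hogging moment at B produces rotation L₁/(3EI) + L₂/(3EI) = 5.167/EI.
Slope continuity at B: θ_0 = M_B·5.167/EI, so M_B = 597.5/5.167 = 115.6 kN·m (hogging).
Span AB, ΣM about A with M_B applied at B: R_B^{AB}·6 = 1203 + 115.6, so R_B^{AB} = 219.7 kN and R_A = 315.8 − 219.7 = 96.09 kN.
Span BC, ΣM about C: R_B^{BC}·9.5 = 144.4 + 115.6, so R_B^{BC} = 27.37 kN and R_C = 22.8 − 27.37 = -4.573 kN.
R_B = 219.7 + 27.37 = 247.1 kN.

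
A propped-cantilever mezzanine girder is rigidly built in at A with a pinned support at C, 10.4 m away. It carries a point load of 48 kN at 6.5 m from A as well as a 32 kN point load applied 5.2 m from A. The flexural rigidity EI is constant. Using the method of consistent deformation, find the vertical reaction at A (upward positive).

Remove the prop at C; the released (primary) structure is a cantilever built in at A.
Deflection at C on the released cantilever, summing each load's contribution:
  point load 48 at a = 6.5: Pa²(3L − a)/(6EI) = 8349/EI
  point load 32 at a = 5.2: Pa²(3L − a)/(6EI) = 3750/EI
  δ_0 = 12098/EI
Flexibility coefficient — unit upward force at C: δ_{CC} = L³/(3EI) = 375/EI.
Compatibility at C: δ_0 − R_C·δ_{CC} = 0, so R_C = 12098/375 = 32.27 kN.
Vertical equilibrium: R_A = ΣP − R_C = 80 − 32.27 = 47.73 kN.

R_A = 47.73 kN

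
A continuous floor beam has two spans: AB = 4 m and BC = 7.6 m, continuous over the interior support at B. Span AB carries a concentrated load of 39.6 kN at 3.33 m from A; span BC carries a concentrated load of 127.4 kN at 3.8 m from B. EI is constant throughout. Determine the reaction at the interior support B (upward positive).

R_B = 144.7 kN

Release continuity at B by inserting a hinge; the redundant is the internal moment M_B. The primary structure is two simply-supported spans AB and BC.
End slopes at the hinge B, treating each span as simply supported:
  span AB: point load 39.6 at a = 3.33: Pab(L + a)/(6LEI) = 26.98/EI
  span BC: point load 127.4 at a = 3.8: Pab(L + b)/(6LEI) = 459.9/EI
  relative rotation θ_0 = (26.98 + 459.9)/EI = 486.9/EI
A unit hogging moment at B produces rotation L₁/(3EI) + L₂/(3EI) = 3.867/EI.
Compatibility: M_B·(L₁+L₂)/(3EI) = θ_0, giving M_B = 125.9 kN·m (hogging).
Span AB, ΣM about A with M_B applied at B: R_B^{AB}·4 = 131.9 + 125.9, so R_B^{AB} = 64.45 kN and R_A = 39.6 − 64.45 = -24.85 kN.
Span BC, ΣM about C: R_B^{BC}·7.6 = 484.1 + 125.9, so R_B^{BC} = 80.27 kN and R_C = 127.4 − 80.27 = 47.13 kN.
R_B = 64.45 + 80.27 = 144.7 kN.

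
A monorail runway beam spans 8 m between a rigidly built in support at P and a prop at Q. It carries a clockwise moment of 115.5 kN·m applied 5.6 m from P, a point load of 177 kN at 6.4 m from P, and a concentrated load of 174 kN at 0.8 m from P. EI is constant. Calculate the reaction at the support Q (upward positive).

R_Q = 146.8 kN

Release the roller at Q. Primary structure: cantilever fixed at P.
Free-end deflection of the primary structure under the applied loading (downward +):
  clockwise couple 115.5 at a = 5.6: M₀a(2L − a)/(2EI) = 3363/EI
  point load 177 at a = 6.4: Pa²(3L − a)/(6EI) = 21266/EI
  point load 174 at a = 0.8: Pa²(3L − a)/(6EI) = 430.6/EI
  δ_0 = 25060/EI
Tip deflection under a unit load at Q: L³/(3EI) = 170.7/EI.
The prop prevents deflection at Q: R_Q = δ_0/δ_{QQ} = 25060/170.7 = 146.8 kN.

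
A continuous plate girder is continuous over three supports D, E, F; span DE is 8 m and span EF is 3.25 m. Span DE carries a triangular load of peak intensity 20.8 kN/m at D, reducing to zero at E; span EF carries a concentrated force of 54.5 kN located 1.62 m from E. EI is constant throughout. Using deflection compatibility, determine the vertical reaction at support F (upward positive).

R_F = 7.22 kN

Take M_E as the redundant. Released structure: two simple spans DE and EF with a hinge at E.
Discontinuity in slope at E on the released structure — sum the simple-span end rotations:
  span DE: triangular load, peak 20.8: 7w₀L³/(360EI) = 207.1/EI
  span EF: point load 54.5 at a = 1.62: Pab(L + b)/(6LEI) = 36.02/EI
  relative rotation θ_0 = (207.1 + 36.02)/EI = 243.1/EI
A unit hogging moment at E produces rotation L₁/(3EI) + L₂/(3EI) = 3.75/EI.
Compatibility: M_E·(L₁+L₂)/(3EI) = θ_0, giving M_E = 64.82 kN·m (hogging).
Span EF, ΣM about F: R_E^{EF}·3.25 = 88.83 + 64.82, so R_E^{EF} = 47.28 kN and R_F = 54.5 − 47.28 = 7.22 kN.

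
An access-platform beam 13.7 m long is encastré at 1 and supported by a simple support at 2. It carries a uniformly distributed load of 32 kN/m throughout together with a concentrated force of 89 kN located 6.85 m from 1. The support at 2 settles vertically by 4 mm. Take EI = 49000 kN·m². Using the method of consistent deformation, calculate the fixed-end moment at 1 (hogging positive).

Remove the prop at 2; the released (primary) structure is a cantilever built in at 1.
Free-end deflection of the primary structure under the applied loading (downward +):
  UDL 32: wL⁴/(8EI) = 140910/EI
  point load 89 at a = 6.85: Pa²(3L − a)/(6EI) = 23839/EI
  δ_0 = 164749/EI
Flexibility coefficient — unit upward force at 2: δ_{22} = L³/(3EI) = 857.1/EI.
With EI = 49000 kN·m²: δ_0 = 3.3622 m and δ_{22} = 0.017492 m/kN.
Compatibility — the beam at 2 must follow the support down by 0.004 m: δ_0 − R_2·δ_{22} = 0.004, so R_2 = (3.3622 − 0.004)/0.017492 = 192 kN.
Moment equilibrium about 1: M_1 = Σ(load moments about 1) − R_2·L = 3613 − 192×13.7 = 982.5 kN·m.

M_1 = 982.5 kN·m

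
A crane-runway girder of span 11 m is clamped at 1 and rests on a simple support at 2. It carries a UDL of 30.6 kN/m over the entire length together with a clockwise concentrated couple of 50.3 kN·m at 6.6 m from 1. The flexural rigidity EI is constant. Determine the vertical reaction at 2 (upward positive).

R_2 = 132 kN

Take the reaction at 2 as the redundant and release it; the primary structure is a cantilever fixed at 1.
Primary-structure tip deflection at 2 by superposition:
  UDL 30.6: wL⁴/(8EI) = 56002/EI
  clockwise couple 50.3 at a = 6.6: M₀a(2L − a)/(2EI) = 2556/EI
  δ_0 = 58558/EI
Flexibility coefficient — unit upward force at 2: δ_{22} = L³/(3EI) = 443.7/EI.
Compatibility at 2: δ_0 − R_2·δ_{22} = 0, so R_2 = 58558/443.7 = 132 kN.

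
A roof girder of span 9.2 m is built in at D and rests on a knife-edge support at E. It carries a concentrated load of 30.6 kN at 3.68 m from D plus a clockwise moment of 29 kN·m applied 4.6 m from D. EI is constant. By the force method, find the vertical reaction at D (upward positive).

R_D = 20.69 kN

Remove the prop at E; the released (primary) structure is a cantilever built in at D.
Primary-structure tip deflection at E by superposition:
  point load 30.6 at a = 3.68: Pa²(3L − a)/(6EI) = 1652/EI
  clockwise couple 29 at a = 4.6: M₀a(2L − a)/(2EI) = 920.5/EI
  δ_0 = 2573/EI
Tip deflection under a unit load at E: L³/(3EI) = 259.6/EI.
Compatibility at E: δ_0 − R_E·δ_{EE} = 0, so R_E = 2573/259.6 = 9.911 kN.
Vertical equilibrium: R_D = ΣP − R_E = 30.6 − 9.911 = 20.69 kN.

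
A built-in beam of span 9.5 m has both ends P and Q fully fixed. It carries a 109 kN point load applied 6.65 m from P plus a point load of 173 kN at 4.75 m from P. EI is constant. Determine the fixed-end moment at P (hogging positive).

Release both end moments; the primary structure is a simply-supported span PQ with redundants M_P and M_Q.
On the primary (simply-supported) span, the end slopes from the loading are:
  at P: point load 109 at a = 6.65: Pab(L + b)/(6LEI) = 447.6/EI
  at Q: point load 109 at a = 6.65: Pab(L + a)/(6LEI) = 585.3/EI
  at P: point load 173 at a = 4.75: Pab(L + b)/(6LEI) = 975.8/EI
  at Q: point load 173 at a = 4.75: Pab(L + a)/(6LEI) = 975.8/EI
  θ_P0 = 1423/EI,  θ_Q0 = 1561/EI
Flexibility coefficients: a unit moment at one end gives L/(3EI) there and L/(6EI) at the far end, so f₁₁ = f₂₂ = 3.167/EI and f₁₂ = f₂₁ = 1.583/EI.
Compatibility — zero rotation at each built-in end:
  3.167 M_P + 1.583 M_Q = 1423
  1.583 M_P + 3.167 M_Q = 1561
Solving the pair gives M_P = 270.7 kN·m and M_Q = 357.7 kN·m (hogging).

M_P = 270.7 kN·m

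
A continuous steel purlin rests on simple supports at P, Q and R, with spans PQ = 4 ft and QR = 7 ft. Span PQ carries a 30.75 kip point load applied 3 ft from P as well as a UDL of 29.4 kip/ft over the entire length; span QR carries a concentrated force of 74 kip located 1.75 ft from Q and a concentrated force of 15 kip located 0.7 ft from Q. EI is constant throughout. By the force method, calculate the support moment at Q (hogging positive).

M_Q = 88.51 kip·ft

Release continuity at Q by inserting a hinge; the redundant is the internal moment M_Q. The primary structure is two simply-supported spans PQ and QR.
End slopes at the hinge Q, treating each span as simply supported:
  span PQ: point load 30.75 at a = 3: Pab(L + a)/(6LEI) = 26.91/EI
  span PQ: UDL 29.4: wL³/(24EI) = 78.4/EI
  span QR: point load 74 at a = 1.75: Pab(L + b)/(6LEI) = 198.3/EI
  span QR: point load 15 at a = 0.7: Pab(L + b)/(6LEI) = 20.95/EI
  relative rotation θ_0 = (105.3 + 219.2)/EI = 324.6/EI
A unit hogging moment at Q produces rotation L₁/(3EI) + L₂/(3EI) = 3.667/EI.
Compatibility: M_Q·(L₁+L₂)/(3EI) = θ_0, giving M_Q = 88.51 kip·ft (hogging).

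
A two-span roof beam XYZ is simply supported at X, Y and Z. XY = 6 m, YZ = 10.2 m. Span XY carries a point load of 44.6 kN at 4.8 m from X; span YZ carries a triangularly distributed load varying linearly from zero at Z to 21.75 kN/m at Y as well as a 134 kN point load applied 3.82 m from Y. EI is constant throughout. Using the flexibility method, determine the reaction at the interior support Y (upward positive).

R_Y = 265.7 kN

Insert a hinge at Y; M_Y is the redundant, and each span becomes simply supported.
End slopes at the hinge Y, treating each span as simply supported:
  span XY: point load 44.6 at a = 4.8: Pab(L + a)/(6LEI) = 77.07/EI
  span YZ: triangular load, peak 21.75: w₀L³/(45EI) = 512.9/EI
  span YZ: point load 134 at a = 3.82: Pab(L + b)/(6LEI) = 884.8/EI
  relative rotation θ_0 = (77.07 + 1398)/EI = 1475/EI
A unit hogging moment at Y produces rotation L₁/(3EI) + L₂/(3EI) = 5.4/EI.
Slope continuity at Y: θ_0 = M_Y·5.4/EI, so M_Y = 1475/5.4 = 273.1 kN·m (hogging).
Span XY, ΣM about X with M_Y applied at Y: R_Y^{XY}·6 = 214.1 + 273.1, so R_Y^{XY} = 81.2 kN and R_X = 44.6 − 81.2 = -36.6 kN.
Span YZ, ΣM about Z: R_Y^{YZ}·10.2 = 1609 + 273.1, so R_Y^{YZ} = 184.5 kN and R_Z = 244.9 − 184.5 = 60.38 kN.
R_Y = 81.2 + 184.5 = 265.7 kN.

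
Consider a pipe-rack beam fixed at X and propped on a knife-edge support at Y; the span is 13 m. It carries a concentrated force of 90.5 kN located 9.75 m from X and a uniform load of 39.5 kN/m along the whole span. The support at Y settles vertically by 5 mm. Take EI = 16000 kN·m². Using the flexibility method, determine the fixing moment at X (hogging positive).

M_X = 973.7 kN·m

Release the roller at Y. Primary structure: cantilever fixed at X.
Primary-structure tip deflection at Y by superposition:
  point load 90.5 at a = 9.75: Pa²(3L − a)/(6EI) = 41940/EI
  UDL 39.5: wL⁴/(8EI) = 141020/EI
  δ_0 = 182960/EI
Tip deflection under a unit load at Y: L³/(3EI) = 732.3/EI.
With EI = 16000 kN·m²: δ_0 = 11.435 m and δ_{YY} = 0.045771 m/kN.
Compatibility — the beam at Y must follow the support down by 0.005 m: δ_0 − R_Y·δ_{YY} = 0.005, so R_Y = (11.435 − 0.005)/0.045771 = 249.7 kN.
Moment equilibrium about X: M_X = Σ(load moments about X) − R_Y·L = 4220 − 249.7×13 = 973.7 kN·m.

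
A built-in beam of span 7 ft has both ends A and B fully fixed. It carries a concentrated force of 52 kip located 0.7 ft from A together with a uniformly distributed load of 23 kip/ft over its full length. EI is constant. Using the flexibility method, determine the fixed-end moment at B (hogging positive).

M_B = 97.19 kip·ft

Release both end moments; the primary structure is a simply-supported span AB with redundants M_A and M_B.
Simple-span end rotations at A and B under the given loads:
  at A: point load 52 at a = 0.7: Pab(L + b)/(6LEI) = 72.62/EI
  at B: point load 52 at a = 0.7: Pab(L + a)/(6LEI) = 42.04/EI
  at A: UDL 23: wL³/(24EI) = 328.7/EI
  at B: UDL 23: wL³/(24EI) = 328.7/EI
  θ_A0 = 401.3/EI,  θ_B0 = 370.8/EI
Flexibility coefficients: a unit moment at one end gives L/(3EI) there and L/(6EI) at the far end, so f₁₁ = f₂₂ = 2.333/EI and f₁₂ = f₂₁ = 1.167/EI.
Compatibility — zero rotation at each built-in end:
  2.333 M_A + 1.167 M_B = 401.3
  1.167 M_A + 2.333 M_B = 370.8
Solving the pair gives M_A = 123.4 kip·ft and M_B = 97.19 kip·ft (hogging).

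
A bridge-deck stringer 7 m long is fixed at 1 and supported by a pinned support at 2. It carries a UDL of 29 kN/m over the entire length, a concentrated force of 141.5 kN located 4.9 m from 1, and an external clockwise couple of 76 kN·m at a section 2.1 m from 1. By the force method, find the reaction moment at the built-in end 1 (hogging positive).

M_1 = 330.7 kN·m

Release the roller at 2. Primary structure: cantilever fixed at 1.
Deflection at 2 on the released cantilever, summing each load's contribution:
  UDL 29: wL⁴/(8EI) = 8704/EI
  point load 141.5 at a = 4.9: Pa²(3L − a)/(6EI) = 9116/EI
  clockwise couple 76 at a = 2.1: M₀a(2L − a)/(2EI) = 949.6/EI
  δ_0 = 18770/EI
Flexibility coefficient — unit upward force at 2: δ_{22} = L³/(3EI) = 114.3/EI.
The prop prevents deflection at 2: R_2 = δ_0/δ_{22} = 18770/114.3 = 164.2 kN.
Moment equilibrium about 1: M_1 = Σ(load moments about 1) − R_2·L = 1480 − 164.2×7 = 330.7 kN·m.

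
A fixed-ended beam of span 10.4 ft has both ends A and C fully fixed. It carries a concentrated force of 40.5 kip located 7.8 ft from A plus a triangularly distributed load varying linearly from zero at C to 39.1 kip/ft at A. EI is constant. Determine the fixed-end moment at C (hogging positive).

Release both end moments; the primary structure is a simply-supported span AC with redundants M_A and M_C.
End rotations of the released simple span under the applied load (×1/EI):
  at A: point load 40.5 at a = 7.8: Pab(L + b)/(6LEI) = 171.1/EI
  at C: point load 40.5 at a = 7.8: Pab(L + a)/(6LEI) = 239.6/EI
  at A: triangular load, peak 39.1: w₀L³/(45EI) = 977.4/EI
  at C: triangular load, peak 39.1: 7w₀L³/(360EI) = 855.2/EI
  θ_A0 = 1148/EI,  θ_C0 = 1095/EI
Flexibility coefficients: a unit moment at one end gives L/(3EI) there and L/(6EI) at the far end, so f₁₁ = f₂₂ = 3.467/EI and f₁₂ = f₂₁ = 1.733/EI.
Compatibility — zero rotation at each built-in end:
  3.467 M_A + 1.733 M_C = 1148
  1.733 M_A + 3.467 M_C = 1095
Solving the pair gives M_A = 231.2 kip·ft and M_C = 200.2 kip·ft (hogging).

M_C = 200.2 kip·ft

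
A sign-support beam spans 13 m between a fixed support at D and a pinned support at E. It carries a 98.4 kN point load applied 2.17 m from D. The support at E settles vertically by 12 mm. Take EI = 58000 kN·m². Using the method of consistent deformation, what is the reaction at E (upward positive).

Take the reaction at E as the redundant and release it; the primary structure is a cantilever fixed at D.
Deflection at E on the released cantilever, summing each load's contribution:
  point load 98.4 at a = 2.17: Pa²(3L − a)/(6EI) = 2844/EI
Flexibility coefficient — unit upward force at E: δ_{EE} = L³/(3EI) = 732.3/EI.
With EI = 58000 kN·m²: δ_0 = 0.049038 m and δ_{EE} = 0.012626 m/kN.
Compatibility — the beam at E must follow the support down by 0.012 m: δ_0 − R_E·δ_{EE} = 0.012, so R_E = (0.049038 − 0.012)/0.012626 = 2.933 kN.

R_E = 2.933 kN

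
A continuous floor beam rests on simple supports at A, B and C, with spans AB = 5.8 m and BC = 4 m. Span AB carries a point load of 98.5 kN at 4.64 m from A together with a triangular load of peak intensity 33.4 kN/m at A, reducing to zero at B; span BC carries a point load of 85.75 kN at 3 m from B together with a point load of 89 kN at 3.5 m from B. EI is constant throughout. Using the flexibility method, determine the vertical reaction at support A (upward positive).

R_A = 64.82 kN

Insert a hinge at B; M_B is the redundant, and each span becomes simply supported.
Rotations at B on the released spans (each span's end-slope, ×1/EI):
  span AB: point load 98.5 at a = 4.64: Pab(L + a)/(6LEI) = 159/EI
  span AB: triangular load, peak 33.4: 7w₀L³/(360EI) = 126.7/EI
  span BC: point load 85.75 at a = 3: Pab(L + b)/(6LEI) = 53.59/EI
  span BC: point load 89 at a = 3.5: Pab(L + b)/(6LEI) = 29.2/EI
  relative rotation θ_0 = (285.8 + 82.8)/EI = 368.6/EI
A unit hogging moment at B produces rotation L₁/(3EI) + L₂/(3EI) = 3.267/EI.
Compatibility: M_B·(L₁+L₂)/(3EI) = θ_0, giving M_B = 112.8 kN·m (hogging).
Span AB, ΣM about A with M_B applied at B: R_B^{AB}·5.8 = 644.3 + 112.8, so R_B^{AB} = 130.5 kN and R_A = 195.4 − 130.5 = 64.82 kN.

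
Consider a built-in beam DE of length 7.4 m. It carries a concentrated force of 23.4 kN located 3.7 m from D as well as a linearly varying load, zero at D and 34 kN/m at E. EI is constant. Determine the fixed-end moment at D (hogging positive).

M_D = 83.71 kN·m

Take the two fixed-end moments M_D, M_E as redundants; the released structure is the simple span DE.
Simple-span end rotations at D and E under the given loads:
  at D: point load 23.4 at a = 3.7: Pab(L + b)/(6LEI) = 80.09/EI
  at E: point load 23.4 at a = 3.7: Pab(L + a)/(6LEI) = 80.09/EI
  at D: triangular load, peak 34: 7w₀L³/(360EI) = 267.9/EI
  at E: triangular load, peak 34: w₀L³/(45EI) = 306.2/EI
  θ_D0 = 348/EI,  θ_E0 = 386.3/EI
Flexibility coefficients: a unit moment at one end gives L/(3EI) there and L/(6EI) at the far end, so f₁₁ = f₂₂ = 2.467/EI and f₁₂ = f₂₁ = 1.233/EI.
Compatibility — zero rotation at each built-in end:
  2.467 M_D + 1.233 M_E = 348
  1.233 M_D + 2.467 M_E = 386.3
Solving the pair gives M_D = 83.71 kN·m and M_E = 114.7 kN·m (hogging).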